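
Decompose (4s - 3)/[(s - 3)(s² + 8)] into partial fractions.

At s=3: α = (4·3 - 3)/(3² + 8) = 9/17. β = -α = -9/17, γ = 4 - 3·α = 41/17
Result: (9/17)/(s - 3) - ((9/17)s - 41/17)/(s² + 8)


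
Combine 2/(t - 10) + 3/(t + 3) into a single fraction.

Common denominator (t - 10)(t + 3). Numerator: 2(t + 3) + 3(t - 10) = (2t + 6) + (3t - 30) = 5t - 24
Result: (5t - 24)/[(t - 10)(t + 3)]


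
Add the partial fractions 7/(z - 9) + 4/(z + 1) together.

Common denominator (z - 9)(z + 1). Numerator: 7(z + 1) + 4(z - 9) = (7z + 7) + (4z - 36) = 11z - 29
Result: (11z - 29)/[(z - 9)(z + 1)]


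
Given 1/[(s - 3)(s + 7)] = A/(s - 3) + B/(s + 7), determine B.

Cover-up at s = -7: B = 1/(-7 - 3) = -1/10


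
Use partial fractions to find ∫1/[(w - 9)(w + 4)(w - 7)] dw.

Cover-up: A = 1/26, B = 1/143, C = -1/22. Decomposition: (1/26)/(w - 9) + (1/143)/(w + 4) - (1/22)/(w - 7). Integrate each term: (1/26) ln|(w - 9)| + (1/143) ln|(w + 4)| - (1/22) ln|(w - 7)| + C


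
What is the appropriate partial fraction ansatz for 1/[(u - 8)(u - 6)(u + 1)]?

Three distinct linear factors: α/(u - 8) + β/(u - 6) + γ/(u + 1)


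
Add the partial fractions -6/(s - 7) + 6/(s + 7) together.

Common denominator (s - 7)(s + 7). Numerator: -6(s + 7) + 6(s - 7) = (-6s - 42) + (6s - 42) = -84
Result: (-84)/[(s - 7)(s + 7)]


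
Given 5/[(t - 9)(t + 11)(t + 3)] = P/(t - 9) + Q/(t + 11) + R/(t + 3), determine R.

Cover-up at t = -3: R = 5/[(-3 - 9)(-3 + 11)] = 5/[(-12)(8)] = -5/96


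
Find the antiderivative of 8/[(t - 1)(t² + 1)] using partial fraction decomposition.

Cover-up at t=1: α = 8/(1²+1) = 4. Coeff matching: β = -4, γ = -4. Decomposition: 4/(t - 1) - (4t + 4)/(t² + 1). Integrate: linear → ln, quadratic → (1/2)ln + arctan: 4 ln|(t - 1)| - 2 ln(t² + 1) - 4 arctan(t) + C


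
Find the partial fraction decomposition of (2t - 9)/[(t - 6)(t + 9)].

At t=6: A = (2·6 - 9)/(6 + 9) = 1/5. At t=-9: B = (2·(-9) - 9)/(-9 - 6) = 9/5
Result: (1/5)/(t - 6) + (9/5)/(t + 9)


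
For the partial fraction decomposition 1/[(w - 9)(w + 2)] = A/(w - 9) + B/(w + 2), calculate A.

Cover-up at w = 9: A = 1/(9 + 2) = 1/11


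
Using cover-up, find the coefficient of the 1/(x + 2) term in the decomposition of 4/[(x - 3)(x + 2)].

Cover (x + 2), set x=-2: 4/((x - 3) at x=-2) = 4/(-5) = -4/5


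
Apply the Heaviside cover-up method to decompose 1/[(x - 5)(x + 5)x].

Cover (x - 5), x=5: P = 1/[(5 + 5)(5 - 0)] = 1/50. Cover (x + 5), x=-5: Q = 1/[(-5 - 5)(-5 - 0)] = 1/50. Cover x, x=0: R = 1/[(0 - 5)(0 + 5)] = -1/25.
Result: (1/50)/(x - 5) + (1/50)/(x + 5) - (1/25)/x


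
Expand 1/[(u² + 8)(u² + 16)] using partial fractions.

Coefficient matching gives α = γ = 0, β = 1/(16-8) = 1/8, δ = -β = -1/8
Result: (1/8)/(u² + 8) - (1/8)/(u² + 16)


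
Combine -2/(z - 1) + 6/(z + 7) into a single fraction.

Common denominator (z - 1)(z + 7). Numerator: -2(z + 7) + 6(z - 1) = (-2z - 14) + (6z - 6) = 4z - 20
Result: (4z - 20)/[(z - 1)(z + 7)]


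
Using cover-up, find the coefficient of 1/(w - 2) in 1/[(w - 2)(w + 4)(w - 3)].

Cover (w - 2), set w=2: 1/[(2 + 4)(2 - 3)] = -1/6


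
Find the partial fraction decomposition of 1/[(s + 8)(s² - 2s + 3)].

Cover-up at s = -8: A = 1/((-8)² - 2·(-8) + 3) = 1/83. Then B = -A = -1/83, C = -A·(-2 - 8) = 10/83
Result: (1/83)/(s + 8) - ((1/83)s - 10/83)/(s² - 2s + 3)


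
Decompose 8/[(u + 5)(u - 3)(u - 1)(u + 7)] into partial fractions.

Using Heaviside cover-up: (1/12)/(u + 5) + (1/20)/(u - 3) - (1/12)/(u - 1) - (1/20)/(u + 7)


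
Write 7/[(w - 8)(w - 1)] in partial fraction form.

7/(w - 8)(w - 1) = P/(w - 8) + Q/(w - 1). P = 7/(8 - 1) = 1, Q = 7/(1 - 8) = -1
Result: 1/(w - 8) - 1/(w - 1)


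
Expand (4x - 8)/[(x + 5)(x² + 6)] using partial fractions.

At x=-5: P = (4·(-5) - 8)/((-5)² + 6) = -28/31. Q = -P = 28/31, R = 4 - (-5)·P = -16/31
Result: (-28/31)/(x + 5) + ((28/31)x - 16/31)/(x² + 6)


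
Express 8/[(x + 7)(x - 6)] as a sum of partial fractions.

8/(x + 7)(x - 6) = A/(x + 7) + B/(x - 6). A = 8/(-7 - 6) = -8/13, B = 8/(6 + 7) = 8/13
Result: (-8/13)/(x + 7) + (8/13)/(x - 6)


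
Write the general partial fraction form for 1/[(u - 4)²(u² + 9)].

Repeated linear + quadratic: P/(u - 4) + Q/(u - 4)² + (Ru + S)/(u² + 9)


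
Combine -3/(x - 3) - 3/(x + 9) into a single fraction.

Common denominator (x - 3)(x + 9). Numerator: -3(x + 9) - 3(x - 3) = (-3x - 27) - (3x - 9) = -6x - 18
Result: (-6x - 18)/[(x - 3)(x + 9)]


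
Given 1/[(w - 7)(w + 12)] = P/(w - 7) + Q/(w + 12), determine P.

Cover-up at w = 7: P = 1/(7 + 12) = 1/19


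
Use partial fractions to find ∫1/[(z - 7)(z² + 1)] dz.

Cover-up at z=7: A = 1/(7²+1) = 1/50. Coeff matching: B = -1/50, C = -7/50. Decomposition: (1/50)/(z - 7) - ((1/50)z + 7/50)/(z² + 1). Integrate: linear → ln, quadratic → (1/2)ln + arctan: (1/50) ln|(z - 7)| - (1/100) ln(z² + 1) - (7/50) arctan(z) + C


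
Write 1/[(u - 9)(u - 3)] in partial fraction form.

1/(u - 9)(u - 3) = P/(u - 9) + Q/(u - 3). P = 1/(9 - 3) = 1/6, Q = 1/(3 - 9) = -1/6
Result: (1/6)/(u - 9) - (1/6)/(u - 3)


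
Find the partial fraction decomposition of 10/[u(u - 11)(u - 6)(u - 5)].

Using Heaviside cover-up: (-1/33)/u + (1/33)/(u - 11) - (1/3)/(u - 6) + (1/3)/(u - 5)


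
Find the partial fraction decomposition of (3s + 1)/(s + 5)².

(3s + 1) = α(s + 5) + β. At s = -5: β = 3·(-5) + 1 = -14. Coeff of s: α = 3
Result: 3/(s + 5) - 14/(s + 5)²


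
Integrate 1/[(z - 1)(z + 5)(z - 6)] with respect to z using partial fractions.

Cover-up: α = -1/30, β = 1/66, γ = 1/55. Decomposition: (-1/30)/(z - 1) + (1/66)/(z + 5) + (1/55)/(z - 6). Integrate each term: (-1/30) ln|(z - 1)| + (1/66) ln|(z + 5)| + (1/55) ln|(z - 6)| + C


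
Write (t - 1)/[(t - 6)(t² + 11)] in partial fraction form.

At t=6: P = (1·6 - 1)/(6² + 11) = 5/47. Q = -P = -5/47, R = 1 - 6·P = 17/47
Result: (5/47)/(t - 6) - ((5/47)t - 17/47)/(t² + 11)


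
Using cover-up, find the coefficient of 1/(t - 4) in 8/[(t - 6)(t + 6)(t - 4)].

Cover (t - 4), set t=4: 8/[(4 - 6)(4 + 6)] = -2/5


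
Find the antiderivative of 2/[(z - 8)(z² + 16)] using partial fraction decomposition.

Cover-up at z=8: A = 2/(8²+16) = 1/40. Coeff matching: B = -1/40, C = -1/5. Decomposition: (1/40)/(z - 8) - ((1/40)z + 1/5)/(z² + 16). Integrate: linear → ln, quadratic → (1/2)ln + arctan: (1/40) ln|(z - 8)| - (1/80) ln(z² + 16) - (1/20) arctan(z/4) + C


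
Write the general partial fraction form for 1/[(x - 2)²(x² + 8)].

Repeated linear + quadratic: A/(x - 2) + B/(x - 2)² + (Cx + D)/(x² + 8)


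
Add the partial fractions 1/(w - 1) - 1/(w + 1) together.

Common denominator (w - 1)(w + 1). Numerator: 1(w + 1) - 1(w - 1) = (w + 1) - (w - 1) = 2
Result: (2)/[(w - 1)(w + 1)]


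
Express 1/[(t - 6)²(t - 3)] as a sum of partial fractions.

Cover-up at t=3: R = 1/(3 - 6)² = 1/9. Cover-up at t=6: Q = 1/(6 - 3) = 1/3. Comparing t² coeff: P = -R = -1/9
Result: (-1/9)/(t - 6) + (1/3)/(t - 6)² + (1/9)/(t - 3)


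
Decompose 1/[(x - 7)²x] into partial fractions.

Cover-up at x=0: R = 1/(0 - 7)² = 1/49. Cover-up at x=7: Q = 1/(7 - 0) = 1/7. Comparing x² coeff: P = -R = -1/49
Result: (-1/49)/(x - 7) + (1/7)/(x - 7)² + (1/49)/x


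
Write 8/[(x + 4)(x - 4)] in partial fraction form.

8/(x + 4)(x - 4) = α/(x + 4) + β/(x - 4). α = 8/(-4 - 4) = -1, β = 8/(4 + 4) = 1
Result: -1/(x + 4) + 1/(x - 4)


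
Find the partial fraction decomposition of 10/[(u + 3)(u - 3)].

10/(u + 3)(u - 3) = α/(u + 3) + β/(u - 3). α = 10/(-3 - 3) = -5/3, β = 10/(3 + 3) = 5/3
Result: (-5/3)/(u + 3) + (5/3)/(u - 3)


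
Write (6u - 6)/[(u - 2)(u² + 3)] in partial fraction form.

At u=2: A = (6·2 - 6)/(2² + 3) = 6/7. B = -A = -6/7, C = 6 - 2·A = 30/7
Result: (6/7)/(u - 2) - ((6/7)u - 30/7)/(u² + 3)


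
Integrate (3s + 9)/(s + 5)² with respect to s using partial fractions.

Decompose: A = 3, B = 3·(-5) + 9 = -6, so (3s + 9)/(s + 5)² = 3/(s + 5) - 6/(s + 5)². Integrate: ∫ A/(s + 5) ds = 3 ln|(s + 5)|; ∫ B/(s + 5)² ds = 6/(s + 5). Sum: 3 ln|(s + 5)| + 6/(s + 5) + C


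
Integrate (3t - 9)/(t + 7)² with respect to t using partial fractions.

Decompose: α = 3, β = 3·(-7) - 9 = -30, so (3t - 9)/(t + 7)² = 3/(t + 7) - 30/(t + 7)². Integrate: ∫ α/(t + 7) dt = 3 ln|(t + 7)|; ∫ β/(t + 7)² dt = 30/(t + 7). Sum: 3 ln|(t + 7)| + 30/(t + 7) + C


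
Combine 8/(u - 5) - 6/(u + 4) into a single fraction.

Common denominator (u - 5)(u + 4). Numerator: 8(u + 4) - 6(u - 5) = (8u + 32) - (6u - 30) = 2u + 62
Result: (2u + 62)/[(u - 5)(u + 4)]


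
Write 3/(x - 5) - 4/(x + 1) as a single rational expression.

Common denominator (x - 5)(x + 1). Numerator: 3(x + 1) - 4(x - 5) = (3x + 3) - (4x - 20) = -x + 23
Result: (-x + 23)/[(x - 5)(x + 1)]


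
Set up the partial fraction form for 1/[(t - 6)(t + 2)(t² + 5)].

Two linear + quadratic: α/(t - 6) + β/(t + 2) + (γt + δ)/(t² + 5)


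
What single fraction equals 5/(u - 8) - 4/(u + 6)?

Common denominator (u - 8)(u + 6). Numerator: 5(u + 6) - 4(u - 8) = (5u + 30) - (4u - 32) = u + 62
Result: (u + 62)/[(u - 8)(u + 6)]


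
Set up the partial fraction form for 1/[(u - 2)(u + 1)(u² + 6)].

Two linear + quadratic: α/(u - 2) + β/(u + 1) + (γu + δ)/(u² + 6)


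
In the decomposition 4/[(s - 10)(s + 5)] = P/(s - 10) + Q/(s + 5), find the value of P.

Cover-up at s = 10: P = 4/(10 + 5) = 4/15


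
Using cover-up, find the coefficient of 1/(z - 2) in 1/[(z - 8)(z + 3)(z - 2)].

Cover (z - 2), set z=2: 1/[(2 - 8)(2 + 3)] = -1/30


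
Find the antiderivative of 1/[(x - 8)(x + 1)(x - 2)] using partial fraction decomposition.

Cover-up: α = 1/54, β = 1/27, γ = -1/18. Decomposition: (1/54)/(x - 8) + (1/27)/(x + 1) - (1/18)/(x - 2). Integrate each term: (1/54) ln|(x - 8)| + (1/27) ln|(x + 1)| - (1/18) ln|(x - 2)| + C


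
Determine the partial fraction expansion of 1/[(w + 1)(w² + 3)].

Cover-up at w = -1: α = 1/((-1)² + 3) = 1/4. Then β = -α = -1/4, γ = -α·(0 - 1) = 1/4
Result: (1/4)/(w + 1) - ((1/4)w - 1/4)/(w² + 3)


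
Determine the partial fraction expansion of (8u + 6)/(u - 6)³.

(8u + 6) = A(u - 6)² + B(u - 6) + C. At u = 6: C = 8·6 + 6 = 54. Coefficients: A = 0, B = 8
Result: 8/(u - 6)² + 54/(u - 6)³


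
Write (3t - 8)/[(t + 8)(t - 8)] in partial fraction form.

At t=-8: α = (3·(-8) - 8)/(-8 - 8) = 2. At t=8: β = (3·8 - 8)/(8 + 8) = 1
Result: 2/(t + 8) + 1/(t - 8)


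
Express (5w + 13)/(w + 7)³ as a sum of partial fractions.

(5w + 13) = P(w + 7)² + Q(w + 7) + R. At w = -7: R = 5·(-7) + 13 = -22. Coefficients: P = 0, Q = 5
Result: 5/(w + 7)² - 22/(w + 7)³


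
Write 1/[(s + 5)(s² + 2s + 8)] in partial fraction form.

Cover-up at s = -5: P = 1/((-5)² + 2·(-5) + 8) = 1/23. Then Q = -P = -1/23, R = -P·(2 - 5) = 3/23
Result: (1/23)/(s + 5) - ((1/23)s - 3/23)/(s² + 2s + 8)


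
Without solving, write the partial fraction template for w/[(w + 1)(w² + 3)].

Linear + irreducible quadratic: A/(w + 1) + (Bw + C)/(w² + 3)


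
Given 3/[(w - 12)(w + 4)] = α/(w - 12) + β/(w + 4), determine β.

Cover-up at w = -4: β = 3/(-4 - 12) = -3/16


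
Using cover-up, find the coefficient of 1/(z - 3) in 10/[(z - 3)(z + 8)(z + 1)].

Cover (z - 3), set z=3: 10/[(3 + 8)(3 + 1)] = 5/22


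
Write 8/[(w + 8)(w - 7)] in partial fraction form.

8/(w + 8)(w - 7) = A/(w + 8) + B/(w - 7). A = 8/(-8 - 7) = -8/15, B = 8/(7 + 8) = 8/15
Result: (-8/15)/(w + 8) + (8/15)/(w - 7)


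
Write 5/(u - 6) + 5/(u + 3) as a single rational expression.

Common denominator (u - 6)(u + 3). Numerator: 5(u + 3) + 5(u - 6) = (5u + 15) + (5u - 30) = 10u - 15
Result: (10u - 15)/[(u - 6)(u + 3)]


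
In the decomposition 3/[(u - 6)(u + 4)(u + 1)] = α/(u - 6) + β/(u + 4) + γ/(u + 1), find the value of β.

Cover-up at u = -4: β = 3/[(-4 - 6)(-4 + 1)] = 3/[(-10)(-3)] = 3/30 = 1/10


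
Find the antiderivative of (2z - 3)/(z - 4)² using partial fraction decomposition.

Decompose: α = 2, β = 2·4 - 3 = 5, so (2z - 3)/(z - 4)² = 2/(z - 4) + 5/(z - 4)². Integrate: ∫ α/(z - 4) dz = 2 ln|(z - 4)|; ∫ β/(z - 4)² dz = -5/(z - 4). Sum: 2 ln|(z - 4)| - 5/(z - 4) + C


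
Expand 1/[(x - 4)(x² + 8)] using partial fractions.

Cover-up at x = 4: α = 1/(4² + 8) = 1/24. Then β = -α = -1/24, γ = -α·(0 + 4) = -1/6
Result: (1/24)/(x - 4) - ((1/24)x + 1/6)/(x² + 8)


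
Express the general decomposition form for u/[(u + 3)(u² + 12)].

Linear + irreducible quadratic: A/(u + 3) + (Bu + C)/(u² + 12)


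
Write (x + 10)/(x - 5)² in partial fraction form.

(x + 10) = α(x - 5) + β. At x = 5: β = 1·5 + 10 = 15. Coeff of x: α = 1
Result: 1/(x - 5) + 15/(x - 5)²


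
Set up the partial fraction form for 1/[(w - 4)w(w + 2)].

Three distinct linear factors: P/(w - 4) + Q/w + R/(w + 2)


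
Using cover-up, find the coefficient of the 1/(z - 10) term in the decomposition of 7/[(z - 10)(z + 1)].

Cover (z - 10), set z=10: 7/((z + 1) at z=10) = 7/(11) = 7/11


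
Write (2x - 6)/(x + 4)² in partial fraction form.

(2x - 6) = P(x + 4) + Q. At x = -4: Q = 2·(-4) - 6 = -14. Coeff of x: P = 2
Result: 2/(x + 4) - 14/(x + 4)²


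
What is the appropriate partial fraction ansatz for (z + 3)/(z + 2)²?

Repeated linear factor: A/(z + 2) + B/(z + 2)²


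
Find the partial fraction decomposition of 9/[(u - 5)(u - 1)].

9/(u - 5)(u - 1) = α/(u - 5) + β/(u - 1). α = 9/(5 - 1) = 9/4, β = 9/(1 - 5) = -9/4
Result: (9/4)/(u - 5) - (9/4)/(u - 1)


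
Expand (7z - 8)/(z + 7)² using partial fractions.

(7z - 8) = P(z + 7) + Q. At z = -7: Q = 7·(-7) - 8 = -57. Coeff of z: P = 7
Result: 7/(z + 7) - 57/(z + 7)²


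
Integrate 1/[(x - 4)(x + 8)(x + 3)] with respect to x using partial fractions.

Cover-up: A = 1/84, B = 1/60, C = -1/35. Decomposition: (1/84)/(x - 4) + (1/60)/(x + 8) - (1/35)/(x + 3). Integrate each term: (1/84) ln|(x - 4)| + (1/60) ln|(x + 8)| - (1/35) ln|(x + 3)| + C


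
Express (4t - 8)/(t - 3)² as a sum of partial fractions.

(4t - 8) = A(t - 3) + B. At t = 3: B = 4·3 - 8 = 4. Coeff of t: A = 4
Result: 4/(t - 3) + 4/(t - 3)²


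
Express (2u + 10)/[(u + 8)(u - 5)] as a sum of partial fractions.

At u=-8: A = (2·(-8) + 10)/(-8 - 5) = 6/13. At u=5: B = (2·5 + 10)/(5 + 8) = 20/13
Result: (6/13)/(u + 8) + (20/13)/(u - 5)


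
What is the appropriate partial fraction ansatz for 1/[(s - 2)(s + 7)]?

Distinct linear factors: P/(s - 2) + Q/(s + 7)


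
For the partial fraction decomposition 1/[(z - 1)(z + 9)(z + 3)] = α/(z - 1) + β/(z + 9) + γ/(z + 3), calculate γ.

Cover-up at z = -3: γ = 1/[(-3 - 1)(-3 + 9)] = 1/[(-4)(6)] = -1/24


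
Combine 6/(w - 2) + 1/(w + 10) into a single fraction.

Common denominator (w - 2)(w + 10). Numerator: 6(w + 10) + 1(w - 2) = (6w + 60) + (w - 2) = 7w + 58
Result: (7w + 58)/[(w - 2)(w + 10)]


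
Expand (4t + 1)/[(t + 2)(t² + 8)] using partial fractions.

At t=-2: P = (4·(-2) + 1)/((-2)² + 8) = -7/12. Q = -P = 7/12, R = 4 - (-2)·P = 17/6
Result: (-7/12)/(t + 2) + ((7/12)t + 17/6)/(t² + 8)


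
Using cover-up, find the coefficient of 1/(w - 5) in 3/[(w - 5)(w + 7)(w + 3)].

Cover (w - 5), set w=5: 3/[(5 + 7)(5 + 3)] = 1/32


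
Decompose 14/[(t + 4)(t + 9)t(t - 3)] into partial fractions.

Using Heaviside cover-up: (1/10)/(t + 4) - (7/270)/(t + 9) - (7/54)/t + (1/18)/(t - 3)


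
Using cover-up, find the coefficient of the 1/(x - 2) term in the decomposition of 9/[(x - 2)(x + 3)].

Cover (x - 2), set x=2: 9/((x + 3) at x=2) = 9/(5) = 9/5


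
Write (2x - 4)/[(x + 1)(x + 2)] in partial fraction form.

At x=-1: A = (2·(-1) - 4)/(-1 + 2) = -6. At x=-2: B = (2·(-2) - 4)/(-2 + 1) = 8
Result: -6/(x + 1) + 8/(x + 2)


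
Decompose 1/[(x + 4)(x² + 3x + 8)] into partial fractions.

Cover-up at x = -4: α = 1/((-4)² + 3·(-4) + 8) = 1/12. Then β = -α = -1/12, γ = -α·(3 - 4) = 1/12
Result: (1/12)/(x + 4) - ((1/12)x - 1/12)/(x² + 3x + 8)


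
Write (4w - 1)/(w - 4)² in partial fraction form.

(4w - 1) = α(w - 4) + β. At w = 4: β = 4·4 - 1 = 15. Coeff of w: α = 4
Result: 4/(w - 4) + 15/(w - 4)²


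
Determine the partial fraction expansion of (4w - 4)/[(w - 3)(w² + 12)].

At w=3: P = (4·3 - 4)/(3² + 12) = 8/21. Q = -P = -8/21, R = 4 - 3·P = 20/7
Result: (8/21)/(w - 3) - ((8/21)w - 20/7)/(w² + 12)


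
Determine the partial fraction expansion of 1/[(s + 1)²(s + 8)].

Cover-up at s=-8: C = 1/(-8 + 1)² = 1/49. Cover-up at s=-1: B = 1/(-1 + 8) = 1/7. Comparing s² coeff: A = -C = -1/49
Result: (-1/49)/(s + 1) + (1/7)/(s + 1)² + (1/49)/(s + 8)


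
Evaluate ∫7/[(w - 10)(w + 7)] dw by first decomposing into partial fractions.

Decompose: 7/[(w - 10)(w + 7)] = (7/17)/(w - 10) - (7/17)/(w + 7). Integrate each term: (7/17) ln|(w - 10)| - (7/17) ln|(w + 7)| + C


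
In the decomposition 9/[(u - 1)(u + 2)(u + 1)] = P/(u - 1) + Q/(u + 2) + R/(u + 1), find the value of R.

Cover-up at u = -1: R = 9/[(-1 - 1)(-1 + 2)] = 9/[(-2)(1)] = -9/2


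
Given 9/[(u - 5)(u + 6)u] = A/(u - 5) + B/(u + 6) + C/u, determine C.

Cover-up at u = 0: C = 9/[(0 - 5)(0 + 6)] = 9/[(-5)(6)] = -9/30 = -3/10


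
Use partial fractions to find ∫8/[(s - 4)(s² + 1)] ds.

Cover-up at s=4: P = 8/(4²+1) = 8/17. Coeff matching: Q = -8/17, R = -32/17. Decomposition: (8/17)/(s - 4) - ((8/17)s + 32/17)/(s² + 1). Integrate: linear → ln, quadratic → (1/2)ln + arctan: (8/17) ln|(s - 4)| - (4/17) ln(s² + 1) - (32/17) arctan(s) + C


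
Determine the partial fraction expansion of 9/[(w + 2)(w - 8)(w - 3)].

Using cover-up method: A = 9/50, B = 9/50, C = -9/25
Result: (9/50)/(w + 2) + (9/50)/(w - 8) - (9/25)/(w - 3)


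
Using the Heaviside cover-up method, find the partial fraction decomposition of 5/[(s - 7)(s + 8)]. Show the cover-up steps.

Cover (s - 7): set s=7, get A = 5/(7 + 8) = 1/3. Cover (s + 8): set s=-8, get B = 5/(-8 - 7) = -1/3.
Result: (1/3)/(s - 7) - (1/3)/(s + 8)


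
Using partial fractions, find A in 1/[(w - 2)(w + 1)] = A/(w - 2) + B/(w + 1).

Cover-up at w = 2: A = 1/(2 + 1) = 1/3


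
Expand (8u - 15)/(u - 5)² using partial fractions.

(8u - 15) = α(u - 5) + β. At u = 5: β = 8·5 - 15 = 25. Coeff of u: α = 8
Result: 8/(u - 5) + 25/(u - 5)²


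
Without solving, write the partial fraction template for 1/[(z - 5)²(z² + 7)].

Repeated linear + quadratic: P/(z - 5) + Q/(z - 5)² + (Rz + S)/(z² + 7)


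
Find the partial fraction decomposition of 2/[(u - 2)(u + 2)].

2/(u - 2)(u + 2) = A/(u - 2) + B/(u + 2). A = 2/(2 + 2) = 1/2, B = 2/(-2 - 2) = -1/2
Result: (1/2)/(u - 2) - (1/2)/(u + 2)


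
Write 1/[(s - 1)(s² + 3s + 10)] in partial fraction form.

Cover-up at s = 1: α = 1/(1² + 3·1 + 10) = 1/14. Then β = -α = -1/14, γ = -α·(3 + 1) = -2/7
Result: (1/14)/(s - 1) - ((1/14)s + 2/7)/(s² + 3s + 10)


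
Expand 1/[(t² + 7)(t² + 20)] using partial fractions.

Coefficient matching gives α = γ = 0, β = 1/(20-7) = 1/13, δ = -β = -1/13
Result: (1/13)/(t² + 7) - (1/13)/(t² + 20)


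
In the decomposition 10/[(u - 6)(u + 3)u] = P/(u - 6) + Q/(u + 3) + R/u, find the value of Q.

Cover-up at u = -3: Q = 10/[(-3 - 6)(-3 - 0)] = 10/[(-9)(-3)] = 10/27


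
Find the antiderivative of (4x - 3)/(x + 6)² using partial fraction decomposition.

Decompose: α = 4, β = 4·(-6) - 3 = -27, so (4x - 3)/(x + 6)² = 4/(x + 6) - 27/(x + 6)². Integrate: ∫ α/(x + 6) dx = 4 ln|(x + 6)|; ∫ β/(x + 6)² dx = 27/(x + 6). Sum: 4 ln|(x + 6)| + 27/(x + 6) + C


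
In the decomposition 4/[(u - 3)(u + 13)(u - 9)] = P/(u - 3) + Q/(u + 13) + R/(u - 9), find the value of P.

Cover-up at u = 3: P = 4/[(3 + 13)(3 - 9)] = 4/[(16)(-6)] = -4/96 = -1/24


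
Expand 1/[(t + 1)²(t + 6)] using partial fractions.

Cover-up at t=-6: C = 1/(-6 + 1)² = 1/25. Cover-up at t=-1: B = 1/(-1 + 6) = 1/5. Comparing t² coeff: A = -C = -1/25
Result: (-1/25)/(t + 1) + (1/5)/(t + 1)² + (1/25)/(t + 6)


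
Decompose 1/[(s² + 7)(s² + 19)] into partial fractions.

Coefficient matching gives P = R = 0, Q = 1/(19-7) = 1/12, S = -Q = -1/12
Result: (1/12)/(s² + 7) - (1/12)/(s² + 19)


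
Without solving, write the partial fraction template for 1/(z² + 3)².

Repeated quadratic factor: (Az + B)/(z² + 3) + (Cz + D)/(z² + 3)²


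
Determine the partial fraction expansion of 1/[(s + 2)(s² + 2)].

Cover-up at s = -2: α = 1/((-2)² + 2) = 1/6. Then β = -α = -1/6, γ = -α·(0 - 2) = 1/3
Result: (1/6)/(s + 2) - ((1/6)s - 1/3)/(s² + 2)


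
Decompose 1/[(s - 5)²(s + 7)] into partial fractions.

Cover-up at s=-7: γ = 1/(-7 - 5)² = 1/144. Cover-up at s=5: β = 1/(5 + 7) = 1/12. Comparing s² coeff: α = -γ = -1/144
Result: (-1/144)/(s - 5) + (1/12)/(s - 5)² + (1/144)/(s + 7)


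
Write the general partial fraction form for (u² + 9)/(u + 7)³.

Repeated linear factor (power 3): α/(u + 7) + β/(u + 7)² + γ/(u + 7)³


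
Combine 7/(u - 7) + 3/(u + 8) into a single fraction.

Common denominator (u - 7)(u + 8). Numerator: 7(u + 8) + 3(u - 7) = (7u + 56) + (3u - 21) = 10u + 35
Result: (10u + 35)/[(u - 7)(u + 8)]


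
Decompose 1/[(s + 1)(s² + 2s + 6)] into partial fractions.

Cover-up at s = -1: P = 1/((-1)² + 2·(-1) + 6) = 1/5. Then Q = -P = -1/5, R = -P·(2 - 1) = -1/5
Result: (1/5)/(s + 1) - ((1/5)s + 1/5)/(s² + 2s + 6)


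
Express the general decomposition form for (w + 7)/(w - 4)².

Repeated linear factor: α/(w - 4) + β/(w - 4)²


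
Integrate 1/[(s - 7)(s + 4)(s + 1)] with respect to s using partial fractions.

Cover-up: A = 1/88, B = 1/33, C = -1/24. Decomposition: (1/88)/(s - 7) + (1/33)/(s + 4) - (1/24)/(s + 1). Integrate each term: (1/88) ln|(s - 7)| + (1/33) ln|(s + 4)| - (1/24) ln|(s + 1)| + C


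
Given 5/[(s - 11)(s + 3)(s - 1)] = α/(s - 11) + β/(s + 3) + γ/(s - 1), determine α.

Cover-up at s = 11: α = 5/[(11 + 3)(11 - 1)] = 5/[(14)(10)] = 5/140 = 1/28


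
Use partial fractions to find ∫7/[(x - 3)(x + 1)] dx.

Decompose: 7/[(x - 3)(x + 1)] = (7/4)/(x - 3) - (7/4)/(x + 1). Integrate each term: (7/4) ln|(x - 3)| - (7/4) ln|(x + 1)| + C


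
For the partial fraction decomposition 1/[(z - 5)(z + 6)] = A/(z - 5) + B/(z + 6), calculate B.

Cover-up at z = -6: B = 1/(-6 - 5) = -1/11


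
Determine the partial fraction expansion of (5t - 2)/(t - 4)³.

(5t - 2) = A(t - 4)² + B(t - 4) + C. At t = 4: C = 5·4 - 2 = 18. Coefficients: A = 0, B = 5
Result: 5/(t - 4)² + 18/(t - 4)³


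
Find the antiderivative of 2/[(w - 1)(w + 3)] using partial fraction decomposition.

Decompose: 2/[(w - 1)(w + 3)] = (1/2)/(w - 1) - (1/2)/(w + 3). Integrate each term: (1/2) ln|(w - 1)| - (1/2) ln|(w + 3)| + C


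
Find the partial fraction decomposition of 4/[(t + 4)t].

4/(t + 4)t = α/(t + 4) + β/t. α = 4/(-4 - 0) = -1, β = 4/(0 + 4) = 1
Result: -1/(t + 4) + 1/t


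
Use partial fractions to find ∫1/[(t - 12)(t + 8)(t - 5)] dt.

Cover-up: α = 1/140, β = 1/260, γ = -1/91. Decomposition: (1/140)/(t - 12) + (1/260)/(t + 8) - (1/91)/(t - 5). Integrate each term: (1/140) ln|(t - 12)| + (1/260) ln|(t + 8)| - (1/91) ln|(t - 5)| + C


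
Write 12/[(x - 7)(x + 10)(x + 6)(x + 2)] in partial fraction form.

Using Heaviside cover-up: (4/663)/(x - 7) - (3/136)/(x + 10) + (3/52)/(x + 6) - (1/24)/(x + 2)


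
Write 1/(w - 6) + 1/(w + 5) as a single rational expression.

Common denominator (w - 6)(w + 5). Numerator: 1(w + 5) + 1(w - 6) = (w + 5) + (w - 6) = 2w - 1
Result: (2w - 1)/[(w - 6)(w + 5)]


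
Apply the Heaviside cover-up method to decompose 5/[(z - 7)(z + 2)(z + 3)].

Cover (z - 7), z=7: A = 5/[(7 + 2)(7 + 3)] = 1/18. Cover (z + 2), z=-2: B = 5/[(-2 - 7)(-2 + 3)] = -5/9. Cover (z + 3), z=-3: C = 5/[(-3 - 7)(-3 + 2)] = 1/2.
Result: (1/18)/(z - 7) - (5/9)/(z + 2) + (1/2)/(z + 3)


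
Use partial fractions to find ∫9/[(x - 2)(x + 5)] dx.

Decompose: 9/[(x - 2)(x + 5)] = (9/7)/(x - 2) - (9/7)/(x + 5). Integrate each term: (9/7) ln|(x - 2)| - (9/7) ln|(x + 5)| + C


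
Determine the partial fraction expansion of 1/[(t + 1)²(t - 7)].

Cover-up at t=7: γ = 1/(7 + 1)² = 1/64. Cover-up at t=-1: β = 1/(-1 - 7) = -1/8. Comparing t² coeff: α = -γ = -1/64
Result: (-1/64)/(t + 1) - (1/8)/(t + 1)² + (1/64)/(t - 7)


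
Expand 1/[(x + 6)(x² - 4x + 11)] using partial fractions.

Cover-up at x = -6: α = 1/((-6)² - 4·(-6) + 11) = 1/71. Then β = -α = -1/71, γ = -α·(-4 - 6) = 10/71
Result: (1/71)/(x + 6) - ((1/71)x - 10/71)/(x² - 4x + 11)


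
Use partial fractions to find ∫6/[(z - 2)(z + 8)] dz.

Decompose: 6/[(z - 2)(z + 8)] = (3/5)/(z - 2) - (3/5)/(z + 8). Integrate each term: (3/5) ln|(z - 2)| - (3/5) ln|(z + 8)| + C


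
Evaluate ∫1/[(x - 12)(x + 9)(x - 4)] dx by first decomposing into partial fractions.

Cover-up: α = 1/168, β = 1/273, γ = -1/104. Decomposition: (1/168)/(x - 12) + (1/273)/(x + 9) - (1/104)/(x - 4). Integrate each term: (1/168) ln|(x - 12)| + (1/273) ln|(x + 9)| - (1/104) ln|(x - 4)| + C


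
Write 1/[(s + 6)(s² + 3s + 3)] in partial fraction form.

Cover-up at s = -6: A = 1/((-6)² + 3·(-6) + 3) = 1/21. Then B = -A = -1/21, C = -A·(3 - 6) = 1/7
Result: (1/21)/(s + 6) - ((1/21)s - 1/7)/(s² + 3s + 3)


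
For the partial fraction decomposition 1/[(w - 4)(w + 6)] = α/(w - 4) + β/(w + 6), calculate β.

Cover-up at w = -6: β = 1/(-6 - 4) = -1/10


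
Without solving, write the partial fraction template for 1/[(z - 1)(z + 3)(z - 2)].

Three distinct linear factors: P/(z - 1) + Q/(z + 3) + R/(z - 2)


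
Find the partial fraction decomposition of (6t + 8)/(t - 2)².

(6t + 8) = α(t - 2) + β. At t = 2: β = 6·2 + 8 = 20. Coeff of t: α = 6
Result: 6/(t - 2) + 20/(t - 2)²


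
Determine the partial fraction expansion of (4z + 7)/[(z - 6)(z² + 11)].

At z=6: α = (4·6 + 7)/(6² + 11) = 31/47. β = -α = -31/47, γ = 4 - 6·α = 2/47
Result: (31/47)/(z - 6) - ((31/47)z - 2/47)/(z² + 11)


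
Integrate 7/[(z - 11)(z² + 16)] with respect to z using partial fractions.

Cover-up at z=11: P = 7/(11²+16) = 7/137. Coeff matching: Q = -7/137, R = -77/137. Decomposition: (7/137)/(z - 11) - ((7/137)z + 77/137)/(z² + 16). Integrate: linear → ln, quadratic → (1/2)ln + arctan: (7/137) ln|(z - 11)| - (7/274) ln(z² + 16) - (77/548) arctan(z/4) + C


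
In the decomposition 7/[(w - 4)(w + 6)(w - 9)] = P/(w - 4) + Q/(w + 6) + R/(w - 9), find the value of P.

Cover-up at w = 4: P = 7/[(4 + 6)(4 - 9)] = 7/[(10)(-5)] = -7/50


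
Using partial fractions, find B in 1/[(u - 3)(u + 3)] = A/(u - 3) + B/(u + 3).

Cover-up at u = -3: B = 1/(-3 - 3) = -1/6


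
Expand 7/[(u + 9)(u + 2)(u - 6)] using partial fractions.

Using cover-up method: A = 1/15, B = -1/8, C = 7/120
Result: (1/15)/(u + 9) - (1/8)/(u + 2) + (7/120)/(u - 6)


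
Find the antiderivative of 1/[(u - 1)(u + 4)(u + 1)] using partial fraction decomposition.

Cover-up: A = 1/10, B = 1/15, C = -1/6. Decomposition: (1/10)/(u - 1) + (1/15)/(u + 4) - (1/6)/(u + 1). Integrate each term: (1/10) ln|(u - 1)| + (1/15) ln|(u + 4)| - (1/6) ln|(u + 1)| + C


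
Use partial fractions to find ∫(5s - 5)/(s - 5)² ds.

Decompose: A = 5, B = 5·5 - 5 = 20, so (5s - 5)/(s - 5)² = 5/(s - 5) + 20/(s - 5)². Integrate: ∫ A/(s - 5) ds = 5 ln|(s - 5)|; ∫ B/(s - 5)² ds = -20/(s - 5). Sum: 5 ln|(s - 5)| - 20/(s - 5) + C


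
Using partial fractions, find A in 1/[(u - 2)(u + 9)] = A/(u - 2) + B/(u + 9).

Cover-up at u = 2: A = 1/(2 + 9) = 1/11


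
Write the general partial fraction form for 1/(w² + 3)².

Repeated quadratic factor: (Aw + B)/(w² + 3) + (Cw + D)/(w² + 3)²


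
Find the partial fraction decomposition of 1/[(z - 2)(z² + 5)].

Cover-up at z = 2: A = 1/(2² + 5) = 1/9. Then B = -A = -1/9, C = -A·(0 + 2) = -2/9
Result: (1/9)/(z - 2) - ((1/9)z + 2/9)/(z² + 5)


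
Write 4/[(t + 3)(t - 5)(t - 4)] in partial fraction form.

Using cover-up method: α = 1/14, β = 1/2, γ = -4/7
Result: (1/14)/(t + 3) + (1/2)/(t - 5) - (4/7)/(t - 4)


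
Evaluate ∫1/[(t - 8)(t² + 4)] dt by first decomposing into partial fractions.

Cover-up at t=8: α = 1/(8²+4) = 1/68. Coeff matching: β = -1/68, γ = -2/17. Decomposition: (1/68)/(t - 8) - ((1/68)t + 2/17)/(t² + 4). Integrate: linear → ln, quadratic → (1/2)ln + arctan: (1/68) ln|(t - 8)| - (1/136) ln(t² + 4) - (1/17) arctan(t/2) + C


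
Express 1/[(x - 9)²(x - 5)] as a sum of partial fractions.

Cover-up at x=5: γ = 1/(5 - 9)² = 1/16. Cover-up at x=9: β = 1/(9 - 5) = 1/4. Comparing x² coeff: α = -γ = -1/16
Result: (-1/16)/(x - 9) + (1/4)/(x - 9)² + (1/16)/(x - 5)


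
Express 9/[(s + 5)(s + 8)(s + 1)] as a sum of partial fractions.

Using cover-up method: A = -3/4, B = 3/7, C = 9/28
Result: (-3/4)/(s + 5) + (3/7)/(s + 8) + (9/28)/(s + 1)


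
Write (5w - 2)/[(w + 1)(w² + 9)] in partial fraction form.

At w=-1: P = (5·(-1) - 2)/((-1)² + 9) = -7/10. Q = -P = 7/10, R = 5 - (-1)·P = 43/10
Result: (-7/10)/(w + 1) + ((7/10)w + 43/10)/(w² + 9)


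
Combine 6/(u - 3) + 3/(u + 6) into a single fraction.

Common denominator (u - 3)(u + 6). Numerator: 6(u + 6) + 3(u - 3) = (6u + 36) + (3u - 9) = 9u + 27
Result: (9u + 27)/[(u - 3)(u + 6)]


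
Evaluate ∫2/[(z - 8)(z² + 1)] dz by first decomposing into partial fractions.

Cover-up at z=8: α = 2/(8²+1) = 2/65. Coeff matching: β = -2/65, γ = -16/65. Decomposition: (2/65)/(z - 8) - ((2/65)z + 16/65)/(z² + 1). Integrate: linear → ln, quadratic → (1/2)ln + arctan: (2/65) ln|(z - 8)| - (1/65) ln(z² + 1) - (16/65) arctan(z) + C


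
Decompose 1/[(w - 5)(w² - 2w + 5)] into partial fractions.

Cover-up at w = 5: α = 1/(5² - 2·5 + 5) = 1/20. Then β = -α = -1/20, γ = -α·(-2 + 5) = -3/20
Result: (1/20)/(w - 5) - ((1/20)w + 3/20)/(w² - 2w + 5)


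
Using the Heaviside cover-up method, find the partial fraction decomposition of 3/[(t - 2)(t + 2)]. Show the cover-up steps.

Cover (t - 2): set t=2, get P = 3/(2 + 2) = 3/4. Cover (t + 2): set t=-2, get Q = 3/(-2 - 2) = -3/4.
Result: (3/4)/(t - 2) - (3/4)/(t + 2)


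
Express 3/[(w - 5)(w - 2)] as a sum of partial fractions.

3/(w - 5)(w - 2) = A/(w - 5) + B/(w - 2). A = 3/(5 - 2) = 1, B = 3/(2 - 5) = -1
Result: 1/(w - 5) - 1/(w - 2)


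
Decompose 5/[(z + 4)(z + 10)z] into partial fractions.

Using cover-up method: α = -5/24, β = 1/12, γ = 1/8
Result: (-5/24)/(z + 4) + (1/12)/(z + 10) + (1/8)/z


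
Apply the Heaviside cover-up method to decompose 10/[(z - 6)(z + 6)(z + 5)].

Cover (z - 6), z=6: P = 10/[(6 + 6)(6 + 5)] = 5/66. Cover (z + 6), z=-6: Q = 10/[(-6 - 6)(-6 + 5)] = 5/6. Cover (z + 5), z=-5: R = 10/[(-5 - 6)(-5 + 6)] = -10/11.
Result: (5/66)/(z - 6) + (5/6)/(z + 6) - (10/11)/(z + 5)


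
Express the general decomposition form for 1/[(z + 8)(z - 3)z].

Three distinct linear factors: α/(z + 8) + β/(z - 3) + γ/z


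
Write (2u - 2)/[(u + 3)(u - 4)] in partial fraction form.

At u=-3: α = (2·(-3) - 2)/(-3 - 4) = 8/7. At u=4: β = (2·4 - 2)/(4 + 3) = 6/7
Result: (8/7)/(u + 3) + (6/7)/(u - 4)


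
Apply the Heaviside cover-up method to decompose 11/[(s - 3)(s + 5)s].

Cover (s - 3), s=3: P = 11/[(3 + 5)(3 - 0)] = 11/24. Cover (s + 5), s=-5: Q = 11/[(-5 - 3)(-5 - 0)] = 11/40. Cover s, s=0: R = 11/[(0 - 3)(0 + 5)] = -11/15.
Result: (11/24)/(s - 3) + (11/40)/(s + 5) - (11/15)/s


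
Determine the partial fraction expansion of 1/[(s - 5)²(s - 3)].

Cover-up at s=3: γ = 1/(3 - 5)² = 1/4. Cover-up at s=5: β = 1/(5 - 3) = 1/2. Comparing s² coeff: α = -γ = -1/4
Result: (-1/4)/(s - 5) + (1/2)/(s - 5)² + (1/4)/(s - 3)


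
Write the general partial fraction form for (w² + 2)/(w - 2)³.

Repeated linear factor (power 3): α/(w - 2) + β/(w - 2)² + γ/(w - 2)³


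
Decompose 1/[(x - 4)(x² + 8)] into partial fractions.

Cover-up at x = 4: α = 1/(4² + 8) = 1/24. Then β = -α = -1/24, γ = -α·(0 + 4) = -1/6
Result: (1/24)/(x - 4) - ((1/24)x + 1/6)/(x² + 8)


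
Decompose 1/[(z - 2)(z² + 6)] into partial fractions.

Cover-up at z = 2: P = 1/(2² + 6) = 1/10. Then Q = -P = -1/10, R = -P·(0 + 2) = -1/5
Result: (1/10)/(z - 2) - ((1/10)z + 1/5)/(z² + 6)


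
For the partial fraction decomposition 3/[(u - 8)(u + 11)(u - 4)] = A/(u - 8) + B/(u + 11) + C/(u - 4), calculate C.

Cover-up at u = 4: C = 3/[(4 - 8)(4 + 11)] = 3/[(-4)(15)] = -3/60 = -1/20


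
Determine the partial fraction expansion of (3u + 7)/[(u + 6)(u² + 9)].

At u=-6: α = (3·(-6) + 7)/((-6)² + 9) = -11/45. β = -α = 11/45, γ = 3 - (-6)·α = 23/15
Result: (-11/45)/(u + 6) + ((11/45)u + 23/15)/(u² + 9)


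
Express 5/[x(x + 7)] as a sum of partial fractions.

5/x(x + 7) = P/x + Q/(x + 7). P = 5/(0 + 7) = 5/7, Q = 5/(-7 - 0) = -5/7
Result: (5/7)/x - (5/7)/(x + 7)


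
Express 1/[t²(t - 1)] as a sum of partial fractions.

Cover-up at t=1: R = 1/(1 - 0)² = 1. Cover-up at t=0: Q = 1/(0 - 1) = -1. Comparing t² coeff: P = -R = -1
Result: -1/t - 1/t² + 1/(t - 1)


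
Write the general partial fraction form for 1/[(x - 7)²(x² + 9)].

Repeated linear + quadratic: P/(x - 7) + Q/(x - 7)² + (Rx + S)/(x² + 9)


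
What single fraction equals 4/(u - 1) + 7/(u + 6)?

Common denominator (u - 1)(u + 6). Numerator: 4(u + 6) + 7(u - 1) = (4u + 24) + (7u - 7) = 11u + 17
Result: (11u + 17)/[(u - 1)(u + 6)]


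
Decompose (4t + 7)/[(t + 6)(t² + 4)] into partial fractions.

At t=-6: α = (4·(-6) + 7)/((-6)² + 4) = -17/40. β = -α = 17/40, γ = 4 - (-6)·α = 29/20
Result: (-17/40)/(t + 6) + ((17/40)t + 29/20)/(t² + 4)


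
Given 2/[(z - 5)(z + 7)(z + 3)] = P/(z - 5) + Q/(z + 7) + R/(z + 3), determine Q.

Cover-up at z = -7: Q = 2/[(-7 - 5)(-7 + 3)] = 2/[(-12)(-4)] = 2/48 = 1/24


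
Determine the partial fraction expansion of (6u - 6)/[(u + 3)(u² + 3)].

At u=-3: A = (6·(-3) - 6)/((-3)² + 3) = -2. B = -A = 2, C = 6 - (-3)·A = 0
Result: -2/(u + 3) + (2u)/(u² + 3)


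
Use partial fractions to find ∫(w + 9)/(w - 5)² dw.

Decompose: P = 1, Q = 1·5 + 9 = 14, so (w + 9)/(w - 5)² = 1/(w - 5) + 14/(w - 5)². Integrate: ∫ P/(w - 5) dw = ln|(w - 5)|; ∫ Q/(w - 5)² dw = -14/(w - 5). Sum: ln|(w - 5)| - 14/(w - 5) + C


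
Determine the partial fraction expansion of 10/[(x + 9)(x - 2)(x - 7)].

Using cover-up method: A = 5/88, B = -2/11, C = 1/8
Result: (5/88)/(x + 9) - (2/11)/(x - 2) + (1/8)/(x - 7)


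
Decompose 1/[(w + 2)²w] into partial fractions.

Cover-up at w=0: R = 1/(0 + 2)² = 1/4. Cover-up at w=-2: Q = 1/(-2 - 0) = -1/2. Comparing w² coeff: P = -R = -1/4
Result: (-1/4)/(w + 2) - (1/2)/(w + 2)² + (1/4)/w


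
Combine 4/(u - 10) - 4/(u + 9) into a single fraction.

Common denominator (u - 10)(u + 9). Numerator: 4(u + 9) - 4(u - 10) = (4u + 36) - (4u - 40) = 76
Result: (76)/[(u - 10)(u + 9)]


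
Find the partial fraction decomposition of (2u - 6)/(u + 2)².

(2u - 6) = A(u + 2) + B. At u = -2: B = 2·(-2) - 6 = -10. Coeff of u: A = 2
Result: 2/(u + 2) - 10/(u + 2)²


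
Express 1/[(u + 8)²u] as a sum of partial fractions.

Cover-up at u=0: C = 1/(0 + 8)² = 1/64. Cover-up at u=-8: B = 1/(-8 - 0) = -1/8. Comparing u² coeff: A = -C = -1/64
Result: (-1/64)/(u + 8) - (1/8)/(u + 8)² + (1/64)/u


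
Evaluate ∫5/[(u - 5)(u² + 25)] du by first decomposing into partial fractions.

Cover-up at u=5: α = 5/(5²+25) = 1/10. Coeff matching: β = -1/10, γ = -1/2. Decomposition: (1/10)/(u - 5) - ((1/10)u + 1/2)/(u² + 25). Integrate: linear → ln, quadratic → (1/2)ln + arctan: (1/10) ln|(u - 5)| - (1/20) ln(u² + 25) - (1/10) arctan(u/5) + C


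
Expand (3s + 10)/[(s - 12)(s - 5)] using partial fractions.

At s=12: α = (3·12 + 10)/(12 - 5) = 46/7. At s=5: β = (3·5 + 10)/(5 - 12) = -25/7
Result: (46/7)/(s - 12) - (25/7)/(s - 5)


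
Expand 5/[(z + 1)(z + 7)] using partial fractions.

5/(z + 1)(z + 7) = P/(z + 1) + Q/(z + 7). P = 5/(-1 + 7) = 5/6, Q = 5/(-7 + 1) = -5/6
Result: (5/6)/(z + 1) - (5/6)/(z + 7)


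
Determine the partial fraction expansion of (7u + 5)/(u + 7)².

(7u + 5) = P(u + 7) + Q. At u = -7: Q = 7·(-7) + 5 = -44. Coeff of u: P = 7
Result: 7/(u + 7) - 44/(u + 7)²


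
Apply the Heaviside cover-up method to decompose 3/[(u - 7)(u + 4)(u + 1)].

Cover (u - 7), u=7: P = 3/[(7 + 4)(7 + 1)] = 3/88. Cover (u + 4), u=-4: Q = 3/[(-4 - 7)(-4 + 1)] = 1/11. Cover (u + 1), u=-1: R = 3/[(-1 - 7)(-1 + 4)] = -1/8.
Result: (3/88)/(u - 7) + (1/11)/(u + 4) - (1/8)/(u + 1)


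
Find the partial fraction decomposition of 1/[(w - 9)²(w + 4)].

Cover-up at w=-4: C = 1/(-4 - 9)² = 1/169. Cover-up at w=9: B = 1/(9 + 4) = 1/13. Comparing w² coeff: A = -C = -1/169
Result: (-1/169)/(w - 9) + (1/13)/(w - 9)² + (1/169)/(w + 4)


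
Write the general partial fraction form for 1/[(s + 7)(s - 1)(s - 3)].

Three distinct linear factors: A/(s + 7) + B/(s - 1) + C/(s - 3)


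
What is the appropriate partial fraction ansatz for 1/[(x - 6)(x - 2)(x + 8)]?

Three distinct linear factors: P/(x - 6) + Q/(x - 2) + R/(x + 8)


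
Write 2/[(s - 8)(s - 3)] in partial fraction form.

2/(s - 8)(s - 3) = P/(s - 8) + Q/(s - 3). P = 2/(8 - 3) = 2/5, Q = 2/(3 - 8) = -2/5
Result: (2/5)/(s - 8) - (2/5)/(s - 3)


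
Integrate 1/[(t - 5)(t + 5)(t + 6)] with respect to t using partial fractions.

Cover-up: α = 1/110, β = -1/10, γ = 1/11. Decomposition: (1/110)/(t - 5) - (1/10)/(t + 5) + (1/11)/(t + 6). Integrate each term: (1/110) ln|(t - 5)| - (1/10) ln|(t + 5)| + (1/11) ln|(t + 6)| + C


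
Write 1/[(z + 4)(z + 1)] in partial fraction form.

1/(z + 4)(z + 1) = α/(z + 4) + β/(z + 1). α = 1/(-4 + 1) = -1/3, β = 1/(-1 + 4) = 1/3
Result: (-1/3)/(z + 4) + (1/3)/(z + 1)


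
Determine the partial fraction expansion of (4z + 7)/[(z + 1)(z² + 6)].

At z=-1: A = (4·(-1) + 7)/((-1)² + 6) = 3/7. B = -A = -3/7, C = 4 - (-1)·A = 31/7
Result: (3/7)/(z + 1) - ((3/7)z - 31/7)/(z² + 6)


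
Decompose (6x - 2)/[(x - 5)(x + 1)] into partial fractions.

At x=5: P = (6·5 - 2)/(5 + 1) = 14/3. At x=-1: Q = (6·(-1) - 2)/(-1 - 5) = 4/3
Result: (14/3)/(x - 5) + (4/3)/(x + 1)


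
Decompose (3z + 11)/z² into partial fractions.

(3z + 11) = Pz + Q. At z = 0: Q = 3·0 + 11 = 11. Coeff of z: P = 3
Result: 3/z + 11/z²


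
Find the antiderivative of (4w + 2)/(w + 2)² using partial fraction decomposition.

Decompose: α = 4, β = 4·(-2) + 2 = -6, so (4w + 2)/(w + 2)² = 4/(w + 2) - 6/(w + 2)². Integrate: ∫ α/(w + 2) dw = 4 ln|(w + 2)|; ∫ β/(w + 2)² dw = 6/(w + 2). Sum: 4 ln|(w + 2)| + 6/(w + 2) + C


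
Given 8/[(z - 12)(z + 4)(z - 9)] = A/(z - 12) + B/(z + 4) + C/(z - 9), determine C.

Cover-up at z = 9: C = 8/[(9 - 12)(9 + 4)] = 8/[(-3)(13)] = -8/39


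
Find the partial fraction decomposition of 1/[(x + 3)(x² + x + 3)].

Cover-up at x = -3: A = 1/((-3)² + 1·(-3) + 3) = 1/9. Then B = -A = -1/9, C = -A·(1 - 3) = 2/9
Result: (1/9)/(x + 3) - ((1/9)x - 2/9)/(x² + x + 3)


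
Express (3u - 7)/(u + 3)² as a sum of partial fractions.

(3u - 7) = A(u + 3) + B. At u = -3: B = 3·(-3) - 7 = -16. Coeff of u: A = 3
Result: 3/(u + 3) - 16/(u + 3)²


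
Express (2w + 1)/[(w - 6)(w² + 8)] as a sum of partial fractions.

At w=6: P = (2·6 + 1)/(6² + 8) = 13/44. Q = -P = -13/44, R = 2 - 6·P = 5/22
Result: (13/44)/(w - 6) - ((13/44)w - 5/22)/(w² + 8)
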